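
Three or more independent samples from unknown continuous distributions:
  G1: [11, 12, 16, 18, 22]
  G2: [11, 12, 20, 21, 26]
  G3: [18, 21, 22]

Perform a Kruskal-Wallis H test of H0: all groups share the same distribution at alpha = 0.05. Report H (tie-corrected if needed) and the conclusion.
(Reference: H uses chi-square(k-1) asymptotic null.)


Step 1: Combine all N = 13 observations and assign midranks.
sorted (value, group, rank): (11,G1,1.5), (11,G2,1.5), (12,G1,3.5), (12,G2,3.5), (16,G1,5), (18,G1,6.5), (18,G3,6.5), (20,G2,8), (21,G2,9.5), (21,G3,9.5), (22,G1,11.5), (22,G3,11.5), (26,G2,13)
Step 2: Sum ranks within each group.
R_1 = 28 (n_1 = 5)
R_2 = 35.5 (n_2 = 5)
R_3 = 27.5 (n_3 = 3)
Step 3: H = 12/(N(N+1)) * sum(R_i^2/n_i) - 3(N+1)
     = 12/(13*14) * (28^2/5 + 35.5^2/5 + 27.5^2/3) - 3*14
     = 0.065934 * 660.933 - 42
     = 1.578022.
Step 4: Ties present; correction factor C = 1 - 30/(13^3 - 13) = 0.986264. Corrected H = 1.578022 / 0.986264 = 1.600000.
Step 5: Under H0, H ~ chi^2(2); p-value = 0.449329.
Step 6: alpha = 0.05. fail to reject H0.

H = 1.6000, df = 2, p = 0.449329, fail to reject H0.


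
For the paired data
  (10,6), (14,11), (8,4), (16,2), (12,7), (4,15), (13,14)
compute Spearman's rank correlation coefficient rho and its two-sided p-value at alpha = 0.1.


Step 1: Rank x and y separately (midranks; no ties here).
rank(x): 10->3, 14->6, 8->2, 16->7, 12->4, 4->1, 13->5
rank(y): 6->3, 11->5, 4->2, 2->1, 7->4, 15->7, 14->6
Step 2: d_i = R_x(i) - R_y(i); compute d_i^2.
  (3-3)^2=0, (6-5)^2=1, (2-2)^2=0, (7-1)^2=36, (4-4)^2=0, (1-7)^2=36, (5-6)^2=1
sum(d^2) = 74.
Step 3: rho = 1 - 6*74 / (7*(7^2 - 1)) = 1 - 444/336 = -0.321429.
Step 4: Under H0, t = rho * sqrt((n-2)/(1-rho^2)) = -0.7590 ~ t(5).
Step 5: Two-sided p-value from the t-distribution with 5 df = 0.482072.
Step 6: alpha = 0.1. fail to reject H0.

rho = -0.3214, p = 0.482072, fail to reject H0 at alpha = 0.1.


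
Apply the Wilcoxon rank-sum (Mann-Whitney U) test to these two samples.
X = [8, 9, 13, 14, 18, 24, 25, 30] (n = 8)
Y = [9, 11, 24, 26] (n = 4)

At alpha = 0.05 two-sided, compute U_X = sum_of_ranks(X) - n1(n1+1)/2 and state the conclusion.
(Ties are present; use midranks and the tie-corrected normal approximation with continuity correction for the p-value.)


Step 1: Combine and sort all 12 observations; assign midranks.
sorted (value, group): (8,X), (9,X), (9,Y), (11,Y), (13,X), (14,X), (18,X), (24,X), (24,Y), (25,X), (26,Y), (30,X)
ranks: 8->1, 9->2.5, 9->2.5, 11->4, 13->5, 14->6, 18->7, 24->8.5, 24->8.5, 25->10, 26->11, 30->12
Step 2: Rank sum for X: R1 = 1 + 2.5 + 5 + 6 + 7 + 8.5 + 10 + 12 = 52.
Step 3: U_X = R1 - n1(n1+1)/2 = 52 - 8*9/2 = 52 - 36 = 16.
       U_Y = n1*n2 - U_X = 32 - 16 = 16.
Step 4: Ties are present, so use the tie-corrected normal approximation (with continuity correction) for the p-value.
Step 5: p-value = 1.000000; compare to alpha = 0.05. fail to reject H0.

U_X = 16, p = 1.000000, fail to reject H0 at alpha = 0.05.


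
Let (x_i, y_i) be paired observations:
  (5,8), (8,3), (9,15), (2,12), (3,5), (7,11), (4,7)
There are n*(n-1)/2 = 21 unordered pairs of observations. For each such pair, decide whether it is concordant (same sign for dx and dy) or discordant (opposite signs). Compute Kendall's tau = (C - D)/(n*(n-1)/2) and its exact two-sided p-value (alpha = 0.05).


Step 1: Enumerate the 21 unordered pairs (i,j) with i<j and classify each by sign(x_j-x_i) * sign(y_j-y_i).
  (1,2):dx=+3,dy=-5->D; (1,3):dx=+4,dy=+7->C; (1,4):dx=-3,dy=+4->D; (1,5):dx=-2,dy=-3->C
  (1,6):dx=+2,dy=+3->C; (1,7):dx=-1,dy=-1->C; (2,3):dx=+1,dy=+12->C; (2,4):dx=-6,dy=+9->D
  (2,5):dx=-5,dy=+2->D; (2,6):dx=-1,dy=+8->D; (2,7):dx=-4,dy=+4->D; (3,4):dx=-7,dy=-3->C
  (3,5):dx=-6,dy=-10->C; (3,6):dx=-2,dy=-4->C; (3,7):dx=-5,dy=-8->C; (4,5):dx=+1,dy=-7->D
  (4,6):dx=+5,dy=-1->D; (4,7):dx=+2,dy=-5->D; (5,6):dx=+4,dy=+6->C; (5,7):dx=+1,dy=+2->C
  (6,7):dx=-3,dy=-4->C
Step 2: C = 12, D = 9, total pairs = 21.
Step 3: tau = (C - D)/(n(n-1)/2) = (12 - 9)/21 = 0.142857.
Step 4: Exact two-sided p-value (enumerate n! = 5040 permutations of y under H0): p = 0.772619.
Step 5: alpha = 0.05. fail to reject H0.

tau_b = 0.1429 (C=12, D=9), p = 0.772619, fail to reject H0.


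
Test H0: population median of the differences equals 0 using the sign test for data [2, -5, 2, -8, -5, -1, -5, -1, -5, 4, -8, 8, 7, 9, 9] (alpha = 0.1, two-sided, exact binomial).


Step 1: Discard zero differences. Original n = 15; n_eff = number of nonzero differences = 15.
Nonzero differences (with sign): +2, -5, +2, -8, -5, -1, -5, -1, -5, +4, -8, +8, +7, +9, +9
Step 2: Count signs: positive = 7, negative = 8.
Step 3: Under H0: P(positive) = 0.5, so the number of positives S ~ Bin(15, 0.5).
Step 4: Two-sided exact p-value = sum of Bin(15,0.5) probabilities at or below the observed probability = 1.000000.
Step 5: alpha = 0.1. fail to reject H0.

n_eff = 15, pos = 7, neg = 8, p = 1.000000, fail to reject H0.


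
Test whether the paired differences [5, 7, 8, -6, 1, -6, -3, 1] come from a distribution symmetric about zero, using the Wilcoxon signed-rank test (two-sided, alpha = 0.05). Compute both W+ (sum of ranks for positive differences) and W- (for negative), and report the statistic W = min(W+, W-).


Step 1: Drop any zero differences (none here) and take |d_i|.
|d| = [5, 7, 8, 6, 1, 6, 3, 1]
Step 2: Midrank |d_i| (ties get averaged ranks).
ranks: |5|->4, |7|->7, |8|->8, |6|->5.5, |1|->1.5, |6|->5.5, |3|->3, |1|->1.5
Step 3: Attach original signs; sum ranks with positive sign and with negative sign.
W+ = 4 + 7 + 8 + 1.5 + 1.5 = 22
W- = 5.5 + 5.5 + 3 = 14
(Check: W+ + W- = 36 should equal n(n+1)/2 = 36.)
Step 4: Test statistic W = min(W+, W-) = 14.
Step 5: Ties in |d|, so use the tie-corrected normal approximation.
        E[W] = n(n+1)/4 = 8*9/4 = 18.
        Tie groups: |d|=1 (t=2), |d|=6 (t=2); sum(t^3 - t) = 12.
        Var[W] = n(n+1)(2n+1)/24 - sum(t^3-t)/48 = 1224/24 - 12/48 = 50.75.
        z = (W - E[W]) / sqrt(Var[W]) = (14 - 18) / 7.1239 = -0.5615.
        Two-sided p = 2*Phi(z) = 0.574464.
Step 6: alpha = 0.05. fail to reject H0.

W+ = 22, W- = 14, W = min = 14, p = 0.574464, fail to reject H0.


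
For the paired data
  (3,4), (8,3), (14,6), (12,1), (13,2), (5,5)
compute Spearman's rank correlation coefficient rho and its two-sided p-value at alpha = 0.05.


Step 1: Rank x and y separately (midranks; no ties here).
rank(x): 3->1, 8->3, 14->6, 12->4, 13->5, 5->2
rank(y): 4->4, 3->3, 6->6, 1->1, 2->2, 5->5
Step 2: d_i = R_x(i) - R_y(i); compute d_i^2.
  (1-4)^2=9, (3-3)^2=0, (6-6)^2=0, (4-1)^2=9, (5-2)^2=9, (2-5)^2=9
sum(d^2) = 36.
Step 3: rho = 1 - 6*36 / (6*(6^2 - 1)) = 1 - 216/210 = -0.028571.
Step 4: Under H0, t = rho * sqrt((n-2)/(1-rho^2)) = -0.0572 ~ t(4).
Step 5: Two-sided p-value from the t-distribution with 4 df = 0.957155.
Step 6: alpha = 0.05. fail to reject H0.

rho = -0.0286, p = 0.957155, fail to reject H0 at alpha = 0.05.


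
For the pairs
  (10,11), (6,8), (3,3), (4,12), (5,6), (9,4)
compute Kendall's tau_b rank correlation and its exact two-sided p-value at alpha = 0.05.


Step 1: Enumerate the 15 unordered pairs (i,j) with i<j and classify each by sign(x_j-x_i) * sign(y_j-y_i).
  (1,2):dx=-4,dy=-3->C; (1,3):dx=-7,dy=-8->C; (1,4):dx=-6,dy=+1->D; (1,5):dx=-5,dy=-5->C
  (1,6):dx=-1,dy=-7->C; (2,3):dx=-3,dy=-5->C; (2,4):dx=-2,dy=+4->D; (2,5):dx=-1,dy=-2->C
  (2,6):dx=+3,dy=-4->D; (3,4):dx=+1,dy=+9->C; (3,5):dx=+2,dy=+3->C; (3,6):dx=+6,dy=+1->C
  (4,5):dx=+1,dy=-6->D; (4,6):dx=+5,dy=-8->D; (5,6):dx=+4,dy=-2->D
Step 2: C = 9, D = 6, total pairs = 15.
Step 3: tau = (C - D)/(n(n-1)/2) = (9 - 6)/15 = 0.200000.
Step 4: Exact two-sided p-value (enumerate n! = 720 permutations of y under H0): p = 0.719444.
Step 5: alpha = 0.05. fail to reject H0.

tau_b = 0.2000 (C=9, D=6), p = 0.719444, fail to reject H0.


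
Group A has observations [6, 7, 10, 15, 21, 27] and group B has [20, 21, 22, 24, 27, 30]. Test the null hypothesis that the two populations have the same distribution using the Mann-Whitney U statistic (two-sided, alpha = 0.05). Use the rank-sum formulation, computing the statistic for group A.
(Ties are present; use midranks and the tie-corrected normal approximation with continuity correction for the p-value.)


Step 1: Combine and sort all 12 observations; assign midranks.
sorted (value, group): (6,X), (7,X), (10,X), (15,X), (20,Y), (21,X), (21,Y), (22,Y), (24,Y), (27,X), (27,Y), (30,Y)
ranks: 6->1, 7->2, 10->3, 15->4, 20->5, 21->6.5, 21->6.5, 22->8, 24->9, 27->10.5, 27->10.5, 30->12
Step 2: Rank sum for X: R1 = 1 + 2 + 3 + 4 + 6.5 + 10.5 = 27.
Step 3: U_X = R1 - n1(n1+1)/2 = 27 - 6*7/2 = 27 - 21 = 6.
       U_Y = n1*n2 - U_X = 36 - 6 = 30.
Step 4: Ties are present, so use the tie-corrected normal approximation (with continuity correction) for the p-value.
Step 5: p-value = 0.064610; compare to alpha = 0.05. fail to reject H0.

U_X = 6, p = 0.064610, fail to reject H0 at alpha = 0.05.


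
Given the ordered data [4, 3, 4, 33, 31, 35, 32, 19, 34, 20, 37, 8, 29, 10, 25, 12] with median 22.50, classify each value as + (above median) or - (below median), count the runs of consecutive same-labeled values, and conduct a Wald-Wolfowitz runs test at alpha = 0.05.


Step 1: Compute median = 22.50; label A = above, B = below.
Labels in order: BBBAAAABABABABAB  (n_A = 8, n_B = 8)
Step 2: Count runs R = 11.
Step 3: Under H0 (random ordering), E[R] = 2*n_A*n_B/(n_A+n_B) + 1 = 2*8*8/16 + 1 = 9.0000.
        Var[R] = 2*n_A*n_B*(2*n_A*n_B - n_A - n_B) / ((n_A+n_B)^2 * (n_A+n_B-1)) = 14336/3840 = 3.7333.
        SD[R] = 1.9322.
Step 4: Continuity-corrected z = (R - 0.5 - E[R]) / SD[R] = (11 - 0.5 - 9.0000) / 1.9322 = 0.7763.
Step 5: Two-sided p-value via normal approximation = 2*(1 - Phi(|z|)) = 0.437558.
Step 6: alpha = 0.05. fail to reject H0.

R = 11, z = 0.7763, p = 0.437558, fail to reject H0.


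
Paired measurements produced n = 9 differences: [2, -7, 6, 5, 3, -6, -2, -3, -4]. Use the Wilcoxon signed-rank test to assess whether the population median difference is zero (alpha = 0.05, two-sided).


Step 1: Drop any zero differences (none here) and take |d_i|.
|d| = [2, 7, 6, 5, 3, 6, 2, 3, 4]
Step 2: Midrank |d_i| (ties get averaged ranks).
ranks: |2|->1.5, |7|->9, |6|->7.5, |5|->6, |3|->3.5, |6|->7.5, |2|->1.5, |3|->3.5, |4|->5
Step 3: Attach original signs; sum ranks with positive sign and with negative sign.
W+ = 1.5 + 7.5 + 6 + 3.5 = 18.5
W- = 9 + 7.5 + 1.5 + 3.5 + 5 = 26.5
(Check: W+ + W- = 45 should equal n(n+1)/2 = 45.)
Step 4: Test statistic W = min(W+, W-) = 18.5.
Step 5: Ties in |d|, so use the tie-corrected normal approximation.
        E[W] = n(n+1)/4 = 9*10/4 = 22.5.
        Tie groups: |d|=2 (t=2), |d|=3 (t=2), |d|=6 (t=2); sum(t^3 - t) = 18.
        Var[W] = n(n+1)(2n+1)/24 - sum(t^3-t)/48 = 1710/24 - 18/48 = 70.875.
        z = (W - E[W]) / sqrt(Var[W]) = (18.5 - 22.5) / 8.4187 = -0.4751.
        Two-sided p = 2*Phi(z) = 0.634694.
Step 6: alpha = 0.05. fail to reject H0.

W+ = 18.5, W- = 26.5, W = min = 18.5, p = 0.634694, fail to reject H0.


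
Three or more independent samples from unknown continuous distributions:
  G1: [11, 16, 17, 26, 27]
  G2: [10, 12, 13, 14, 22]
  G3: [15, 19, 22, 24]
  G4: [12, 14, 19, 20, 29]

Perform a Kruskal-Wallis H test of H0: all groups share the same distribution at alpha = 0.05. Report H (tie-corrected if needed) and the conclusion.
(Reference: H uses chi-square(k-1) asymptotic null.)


Step 1: Combine all N = 19 observations and assign midranks.
sorted (value, group, rank): (10,G2,1), (11,G1,2), (12,G2,3.5), (12,G4,3.5), (13,G2,5), (14,G2,6.5), (14,G4,6.5), (15,G3,8), (16,G1,9), (17,G1,10), (19,G3,11.5), (19,G4,11.5), (20,G4,13), (22,G2,14.5), (22,G3,14.5), (24,G3,16), (26,G1,17), (27,G1,18), (29,G4,19)
Step 2: Sum ranks within each group.
R_1 = 56 (n_1 = 5)
R_2 = 30.5 (n_2 = 5)
R_3 = 50 (n_3 = 4)
R_4 = 53.5 (n_4 = 5)
Step 3: H = 12/(N(N+1)) * sum(R_i^2/n_i) - 3(N+1)
     = 12/(19*20) * (56^2/5 + 30.5^2/5 + 50^2/4 + 53.5^2/5) - 3*20
     = 0.031579 * 2010.7 - 60
     = 3.495789.
Step 4: Ties present; correction factor C = 1 - 24/(19^3 - 19) = 0.996491. Corrected H = 3.495789 / 0.996491 = 3.508099.
Step 5: Under H0, H ~ chi^2(3); p-value = 0.319713.
Step 6: alpha = 0.05. fail to reject H0.

H = 3.5081, df = 3, p = 0.319713, fail to reject H0.


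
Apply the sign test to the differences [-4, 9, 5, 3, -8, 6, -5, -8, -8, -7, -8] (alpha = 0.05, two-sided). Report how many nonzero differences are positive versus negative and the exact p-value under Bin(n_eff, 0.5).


Step 1: Discard zero differences. Original n = 11; n_eff = number of nonzero differences = 11.
Nonzero differences (with sign): -4, +9, +5, +3, -8, +6, -5, -8, -8, -7, -8
Step 2: Count signs: positive = 4, negative = 7.
Step 3: Under H0: P(positive) = 0.5, so the number of positives S ~ Bin(11, 0.5).
Step 4: Two-sided exact p-value = sum of Bin(11,0.5) probabilities at or below the observed probability = 0.548828.
Step 5: alpha = 0.05. fail to reject H0.

n_eff = 11, pos = 4, neg = 7, p = 0.548828, fail to reject H0.


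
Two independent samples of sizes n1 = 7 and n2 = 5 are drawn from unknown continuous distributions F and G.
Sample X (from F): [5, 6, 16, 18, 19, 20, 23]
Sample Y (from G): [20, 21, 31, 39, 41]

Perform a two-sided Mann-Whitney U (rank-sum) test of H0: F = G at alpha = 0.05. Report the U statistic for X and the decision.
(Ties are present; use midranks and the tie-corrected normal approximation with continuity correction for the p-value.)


Step 1: Combine and sort all 12 observations; assign midranks.
sorted (value, group): (5,X), (6,X), (16,X), (18,X), (19,X), (20,X), (20,Y), (21,Y), (23,X), (31,Y), (39,Y), (41,Y)
ranks: 5->1, 6->2, 16->3, 18->4, 19->5, 20->6.5, 20->6.5, 21->8, 23->9, 31->10, 39->11, 41->12
Step 2: Rank sum for X: R1 = 1 + 2 + 3 + 4 + 5 + 6.5 + 9 = 30.5.
Step 3: U_X = R1 - n1(n1+1)/2 = 30.5 - 7*8/2 = 30.5 - 28 = 2.5.
       U_Y = n1*n2 - U_X = 35 - 2.5 = 32.5.
Step 4: Ties are present, so use the tie-corrected normal approximation (with continuity correction) for the p-value.
Step 5: p-value = 0.018328; compare to alpha = 0.05. reject H0.

U_X = 2.5, p = 0.018328, reject H0 at alpha = 0.05.


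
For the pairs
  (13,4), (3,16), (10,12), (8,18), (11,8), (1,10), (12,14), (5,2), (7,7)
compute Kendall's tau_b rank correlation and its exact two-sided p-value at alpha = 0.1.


Step 1: Enumerate the 36 unordered pairs (i,j) with i<j and classify each by sign(x_j-x_i) * sign(y_j-y_i).
  (1,2):dx=-10,dy=+12->D; (1,3):dx=-3,dy=+8->D; (1,4):dx=-5,dy=+14->D; (1,5):dx=-2,dy=+4->D
  (1,6):dx=-12,dy=+6->D; (1,7):dx=-1,dy=+10->D; (1,8):dx=-8,dy=-2->C; (1,9):dx=-6,dy=+3->D
  (2,3):dx=+7,dy=-4->D; (2,4):dx=+5,dy=+2->C; (2,5):dx=+8,dy=-8->D; (2,6):dx=-2,dy=-6->C
  (2,7):dx=+9,dy=-2->D; (2,8):dx=+2,dy=-14->D; (2,9):dx=+4,dy=-9->D; (3,4):dx=-2,dy=+6->D
  (3,5):dx=+1,dy=-4->D; (3,6):dx=-9,dy=-2->C; (3,7):dx=+2,dy=+2->C; (3,8):dx=-5,dy=-10->C
  (3,9):dx=-3,dy=-5->C; (4,5):dx=+3,dy=-10->D; (4,6):dx=-7,dy=-8->C; (4,7):dx=+4,dy=-4->D
  (4,8):dx=-3,dy=-16->C; (4,9):dx=-1,dy=-11->C; (5,6):dx=-10,dy=+2->D; (5,7):dx=+1,dy=+6->C
  (5,8):dx=-6,dy=-6->C; (5,9):dx=-4,dy=-1->C; (6,7):dx=+11,dy=+4->C; (6,8):dx=+4,dy=-8->D
  (6,9):dx=+6,dy=-3->D; (7,8):dx=-7,dy=-12->C; (7,9):dx=-5,dy=-7->C; (8,9):dx=+2,dy=+5->C
Step 2: C = 17, D = 19, total pairs = 36.
Step 3: tau = (C - D)/(n(n-1)/2) = (17 - 19)/36 = -0.055556.
Step 4: Exact two-sided p-value (enumerate n! = 362880 permutations of y under H0): p = 0.919455.
Step 5: alpha = 0.1. fail to reject H0.

tau_b = -0.0556 (C=17, D=19), p = 0.919455, fail to reject H0.


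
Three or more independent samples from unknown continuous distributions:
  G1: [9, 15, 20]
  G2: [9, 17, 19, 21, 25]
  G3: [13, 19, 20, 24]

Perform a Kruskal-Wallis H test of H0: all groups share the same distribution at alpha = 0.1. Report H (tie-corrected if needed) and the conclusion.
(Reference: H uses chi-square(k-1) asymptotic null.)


Step 1: Combine all N = 12 observations and assign midranks.
sorted (value, group, rank): (9,G1,1.5), (9,G2,1.5), (13,G3,3), (15,G1,4), (17,G2,5), (19,G2,6.5), (19,G3,6.5), (20,G1,8.5), (20,G3,8.5), (21,G2,10), (24,G3,11), (25,G2,12)
Step 2: Sum ranks within each group.
R_1 = 14 (n_1 = 3)
R_2 = 35 (n_2 = 5)
R_3 = 29 (n_3 = 4)
Step 3: H = 12/(N(N+1)) * sum(R_i^2/n_i) - 3(N+1)
     = 12/(12*13) * (14^2/3 + 35^2/5 + 29^2/4) - 3*13
     = 0.076923 * 520.583 - 39
     = 1.044872.
Step 4: Ties present; correction factor C = 1 - 18/(12^3 - 12) = 0.989510. Corrected H = 1.044872 / 0.989510 = 1.055948.
Step 5: Under H0, H ~ chi^2(2); p-value = 0.589799.
Step 6: alpha = 0.1. fail to reject H0.

H = 1.0559, df = 2, p = 0.589799, fail to reject H0.


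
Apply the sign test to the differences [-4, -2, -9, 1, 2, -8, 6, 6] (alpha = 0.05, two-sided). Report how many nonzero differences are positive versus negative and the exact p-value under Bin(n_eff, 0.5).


Step 1: Discard zero differences. Original n = 8; n_eff = number of nonzero differences = 8.
Nonzero differences (with sign): -4, -2, -9, +1, +2, -8, +6, +6
Step 2: Count signs: positive = 4, negative = 4.
Step 3: Under H0: P(positive) = 0.5, so the number of positives S ~ Bin(8, 0.5).
Step 4: Two-sided exact p-value = sum of Bin(8,0.5) probabilities at or below the observed probability = 1.000000.
Step 5: alpha = 0.05. fail to reject H0.

n_eff = 8, pos = 4, neg = 4, p = 1.000000, fail to reject H0.


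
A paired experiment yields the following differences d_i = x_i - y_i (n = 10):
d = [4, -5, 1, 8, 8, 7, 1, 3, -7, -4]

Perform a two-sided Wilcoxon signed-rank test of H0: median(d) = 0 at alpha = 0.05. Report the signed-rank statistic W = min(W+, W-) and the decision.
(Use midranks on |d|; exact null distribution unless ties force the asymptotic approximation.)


Step 1: Drop any zero differences (none here) and take |d_i|.
|d| = [4, 5, 1, 8, 8, 7, 1, 3, 7, 4]
Step 2: Midrank |d_i| (ties get averaged ranks).
ranks: |4|->4.5, |5|->6, |1|->1.5, |8|->9.5, |8|->9.5, |7|->7.5, |1|->1.5, |3|->3, |7|->7.5, |4|->4.5
Step 3: Attach original signs; sum ranks with positive sign and with negative sign.
W+ = 4.5 + 1.5 + 9.5 + 9.5 + 7.5 + 1.5 + 3 = 37
W- = 6 + 7.5 + 4.5 = 18
(Check: W+ + W- = 55 should equal n(n+1)/2 = 55.)
Step 4: Test statistic W = min(W+, W-) = 18.
Step 5: Ties in |d|, so use the tie-corrected normal approximation.
        E[W] = n(n+1)/4 = 10*11/4 = 27.5.
        Tie groups: |d|=1 (t=2), |d|=4 (t=2), |d|=7 (t=2), |d|=8 (t=2); sum(t^3 - t) = 24.
        Var[W] = n(n+1)(2n+1)/24 - sum(t^3-t)/48 = 2310/24 - 24/48 = 95.75.
        z = (W - E[W]) / sqrt(Var[W]) = (18 - 27.5) / 9.7852 = -0.9709.
        Two-sided p = 2*Phi(z) = 0.331621.
Step 6: alpha = 0.05. fail to reject H0.

W+ = 37, W- = 18, W = min = 18, p = 0.331621, fail to reject H0.


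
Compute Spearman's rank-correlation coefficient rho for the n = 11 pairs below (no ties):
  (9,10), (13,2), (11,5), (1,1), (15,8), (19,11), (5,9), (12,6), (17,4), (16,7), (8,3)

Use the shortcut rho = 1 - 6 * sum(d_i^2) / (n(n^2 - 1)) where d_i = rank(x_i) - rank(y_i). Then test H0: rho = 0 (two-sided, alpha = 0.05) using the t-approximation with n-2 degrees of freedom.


Step 1: Rank x and y separately (midranks; no ties here).
rank(x): 9->4, 13->7, 11->5, 1->1, 15->8, 19->11, 5->2, 12->6, 17->10, 16->9, 8->3
rank(y): 10->10, 2->2, 5->5, 1->1, 8->8, 11->11, 9->9, 6->6, 4->4, 7->7, 3->3
Step 2: d_i = R_x(i) - R_y(i); compute d_i^2.
  (4-10)^2=36, (7-2)^2=25, (5-5)^2=0, (1-1)^2=0, (8-8)^2=0, (11-11)^2=0, (2-9)^2=49, (6-6)^2=0, (10-4)^2=36, (9-7)^2=4, (3-3)^2=0
sum(d^2) = 150.
Step 3: rho = 1 - 6*150 / (11*(11^2 - 1)) = 1 - 900/1320 = 0.318182.
Step 4: Under H0, t = rho * sqrt((n-2)/(1-rho^2)) = 1.0069 ~ t(9).
Step 5: Two-sided p-value from the t-distribution with 9 df = 0.340298.
Step 6: alpha = 0.05. fail to reject H0.

rho = 0.3182, p = 0.340298, fail to reject H0 at alpha = 0.05.


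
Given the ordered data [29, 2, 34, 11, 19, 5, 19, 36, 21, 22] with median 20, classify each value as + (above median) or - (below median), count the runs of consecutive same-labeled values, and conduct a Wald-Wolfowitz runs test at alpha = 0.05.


Step 1: Compute median = 20; label A = above, B = below.
Labels in order: ABABBBBAAA  (n_A = 5, n_B = 5)
Step 2: Count runs R = 5.
Step 3: Under H0 (random ordering), E[R] = 2*n_A*n_B/(n_A+n_B) + 1 = 2*5*5/10 + 1 = 6.0000.
        Var[R] = 2*n_A*n_B*(2*n_A*n_B - n_A - n_B) / ((n_A+n_B)^2 * (n_A+n_B-1)) = 2000/900 = 2.2222.
        SD[R] = 1.4907.
Step 4: Continuity-corrected z = (R + 0.5 - E[R]) / SD[R] = (5 + 0.5 - 6.0000) / 1.4907 = -0.3354.
Step 5: Two-sided p-value via normal approximation = 2*(1 - Phi(|z|)) = 0.737316.
Step 6: alpha = 0.05. fail to reject H0.

R = 5, z = -0.3354, p = 0.737316, fail to reject H0.


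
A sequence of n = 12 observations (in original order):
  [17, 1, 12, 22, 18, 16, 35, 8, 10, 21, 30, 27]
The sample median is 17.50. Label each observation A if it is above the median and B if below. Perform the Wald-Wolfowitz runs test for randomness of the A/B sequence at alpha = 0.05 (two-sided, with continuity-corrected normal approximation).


Step 1: Compute median = 17.50; label A = above, B = below.
Labels in order: BBBAABABBAAA  (n_A = 6, n_B = 6)
Step 2: Count runs R = 6.
Step 3: Under H0 (random ordering), E[R] = 2*n_A*n_B/(n_A+n_B) + 1 = 2*6*6/12 + 1 = 7.0000.
        Var[R] = 2*n_A*n_B*(2*n_A*n_B - n_A - n_B) / ((n_A+n_B)^2 * (n_A+n_B-1)) = 4320/1584 = 2.7273.
        SD[R] = 1.6514.
Step 4: Continuity-corrected z = (R + 0.5 - E[R]) / SD[R] = (6 + 0.5 - 7.0000) / 1.6514 = -0.3028.
Step 5: Two-sided p-value via normal approximation = 2*(1 - Phi(|z|)) = 0.762069.
Step 6: alpha = 0.05. fail to reject H0.

R = 6, z = -0.3028, p = 0.762069, fail to reject H0.


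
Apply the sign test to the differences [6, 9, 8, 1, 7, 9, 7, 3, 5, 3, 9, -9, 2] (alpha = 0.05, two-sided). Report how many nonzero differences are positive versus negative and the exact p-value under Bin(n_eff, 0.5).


Step 1: Discard zero differences. Original n = 13; n_eff = number of nonzero differences = 13.
Nonzero differences (with sign): +6, +9, +8, +1, +7, +9, +7, +3, +5, +3, +9, -9, +2
Step 2: Count signs: positive = 12, negative = 1.
Step 3: Under H0: P(positive) = 0.5, so the number of positives S ~ Bin(13, 0.5).
Step 4: Two-sided exact p-value = sum of Bin(13,0.5) probabilities at or below the observed probability = 0.003418.
Step 5: alpha = 0.05. reject H0.

n_eff = 13, pos = 12, neg = 1, p = 0.003418, reject H0.


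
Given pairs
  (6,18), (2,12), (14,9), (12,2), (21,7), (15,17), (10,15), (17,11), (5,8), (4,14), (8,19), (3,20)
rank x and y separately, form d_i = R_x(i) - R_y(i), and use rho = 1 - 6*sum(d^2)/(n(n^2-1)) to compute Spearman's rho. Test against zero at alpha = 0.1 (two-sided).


Step 1: Rank x and y separately (midranks; no ties here).
rank(x): 6->5, 2->1, 14->9, 12->8, 21->12, 15->10, 10->7, 17->11, 5->4, 4->3, 8->6, 3->2
rank(y): 18->10, 12->6, 9->4, 2->1, 7->2, 17->9, 15->8, 11->5, 8->3, 14->7, 19->11, 20->12
Step 2: d_i = R_x(i) - R_y(i); compute d_i^2.
  (5-10)^2=25, (1-6)^2=25, (9-4)^2=25, (8-1)^2=49, (12-2)^2=100, (10-9)^2=1, (7-8)^2=1, (11-5)^2=36, (4-3)^2=1, (3-7)^2=16, (6-11)^2=25, (2-12)^2=100
sum(d^2) = 404.
Step 3: rho = 1 - 6*404 / (12*(12^2 - 1)) = 1 - 2424/1716 = -0.412587.
Step 4: Under H0, t = rho * sqrt((n-2)/(1-rho^2)) = -1.4323 ~ t(10).
Step 5: Two-sided p-value from the t-distribution with 10 df = 0.182564.
Step 6: alpha = 0.1. fail to reject H0.

rho = -0.4126, p = 0.182564, fail to reject H0 at alpha = 0.1.


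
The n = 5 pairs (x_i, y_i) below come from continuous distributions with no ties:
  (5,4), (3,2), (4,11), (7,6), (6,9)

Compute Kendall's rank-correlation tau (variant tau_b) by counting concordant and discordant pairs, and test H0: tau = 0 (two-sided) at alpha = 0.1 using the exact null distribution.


Step 1: Enumerate the 10 unordered pairs (i,j) with i<j and classify each by sign(x_j-x_i) * sign(y_j-y_i).
  (1,2):dx=-2,dy=-2->C; (1,3):dx=-1,dy=+7->D; (1,4):dx=+2,dy=+2->C; (1,5):dx=+1,dy=+5->C
  (2,3):dx=+1,dy=+9->C; (2,4):dx=+4,dy=+4->C; (2,5):dx=+3,dy=+7->C; (3,4):dx=+3,dy=-5->D
  (3,5):dx=+2,dy=-2->D; (4,5):dx=-1,dy=+3->D
Step 2: C = 6, D = 4, total pairs = 10.
Step 3: tau = (C - D)/(n(n-1)/2) = (6 - 4)/10 = 0.200000.
Step 4: Exact two-sided p-value (enumerate n! = 120 permutations of y under H0): p = 0.816667.
Step 5: alpha = 0.1. fail to reject H0.

tau_b = 0.2000 (C=6, D=4), p = 0.816667, fail to reject H0.


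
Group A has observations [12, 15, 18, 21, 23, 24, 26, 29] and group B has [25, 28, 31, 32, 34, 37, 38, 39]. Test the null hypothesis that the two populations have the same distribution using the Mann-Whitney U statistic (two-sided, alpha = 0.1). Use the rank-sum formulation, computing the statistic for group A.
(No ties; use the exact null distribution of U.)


Step 1: Combine and sort all 16 observations; assign midranks.
sorted (value, group): (12,X), (15,X), (18,X), (21,X), (23,X), (24,X), (25,Y), (26,X), (28,Y), (29,X), (31,Y), (32,Y), (34,Y), (37,Y), (38,Y), (39,Y)
ranks: 12->1, 15->2, 18->3, 21->4, 23->5, 24->6, 25->7, 26->8, 28->9, 29->10, 31->11, 32->12, 34->13, 37->14, 38->15, 39->16
Step 2: Rank sum for X: R1 = 1 + 2 + 3 + 4 + 5 + 6 + 8 + 10 = 39.
Step 3: U_X = R1 - n1(n1+1)/2 = 39 - 8*9/2 = 39 - 36 = 3.
       U_Y = n1*n2 - U_X = 64 - 3 = 61.
Step 4: No ties, so the exact null distribution of U (based on enumerating the C(16,8) = 12870 equally likely rank assignments) gives the two-sided p-value.
Step 5: p-value = 0.001088; compare to alpha = 0.1. reject H0.

U_X = 3, p = 0.001088, reject H0 at alpha = 0.1.


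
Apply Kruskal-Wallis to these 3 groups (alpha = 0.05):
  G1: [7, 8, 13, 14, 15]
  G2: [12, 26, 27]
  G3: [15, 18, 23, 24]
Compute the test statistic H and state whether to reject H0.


Step 1: Combine all N = 12 observations and assign midranks.
sorted (value, group, rank): (7,G1,1), (8,G1,2), (12,G2,3), (13,G1,4), (14,G1,5), (15,G1,6.5), (15,G3,6.5), (18,G3,8), (23,G3,9), (24,G3,10), (26,G2,11), (27,G2,12)
Step 2: Sum ranks within each group.
R_1 = 18.5 (n_1 = 5)
R_2 = 26 (n_2 = 3)
R_3 = 33.5 (n_3 = 4)
Step 3: H = 12/(N(N+1)) * sum(R_i^2/n_i) - 3(N+1)
     = 12/(12*13) * (18.5^2/5 + 26^2/3 + 33.5^2/4) - 3*13
     = 0.076923 * 574.346 - 39
     = 5.180449.
Step 4: Ties present; correction factor C = 1 - 6/(12^3 - 12) = 0.996503. Corrected H = 5.180449 / 0.996503 = 5.198626.
Step 5: Under H0, H ~ chi^2(2); p-value = 0.074325.
Step 6: alpha = 0.05. fail to reject H0.

H = 5.1986, df = 2, p = 0.074325, fail to reject H0.


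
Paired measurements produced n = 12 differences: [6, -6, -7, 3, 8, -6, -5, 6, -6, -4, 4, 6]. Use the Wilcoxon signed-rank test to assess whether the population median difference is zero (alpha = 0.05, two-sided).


Step 1: Drop any zero differences (none here) and take |d_i|.
|d| = [6, 6, 7, 3, 8, 6, 5, 6, 6, 4, 4, 6]
Step 2: Midrank |d_i| (ties get averaged ranks).
ranks: |6|->7.5, |6|->7.5, |7|->11, |3|->1, |8|->12, |6|->7.5, |5|->4, |6|->7.5, |6|->7.5, |4|->2.5, |4|->2.5, |6|->7.5
Step 3: Attach original signs; sum ranks with positive sign and with negative sign.
W+ = 7.5 + 1 + 12 + 7.5 + 2.5 + 7.5 = 38
W- = 7.5 + 11 + 7.5 + 4 + 7.5 + 2.5 = 40
(Check: W+ + W- = 78 should equal n(n+1)/2 = 78.)
Step 4: Test statistic W = min(W+, W-) = 38.
Step 5: Ties in |d|, so use the tie-corrected normal approximation.
        E[W] = n(n+1)/4 = 12*13/4 = 39.
        Tie groups: |d|=4 (t=2), |d|=6 (t=6); sum(t^3 - t) = 216.
        Var[W] = n(n+1)(2n+1)/24 - sum(t^3-t)/48 = 3900/24 - 216/48 = 158.
        z = (W - E[W]) / sqrt(Var[W]) = (38 - 39) / 12.5698 = -0.0796.
        Two-sided p = 2*Phi(z) = 0.936591.
Step 6: alpha = 0.05. fail to reject H0.

W+ = 38, W- = 40, W = min = 38, p = 0.936591, fail to reject H0.


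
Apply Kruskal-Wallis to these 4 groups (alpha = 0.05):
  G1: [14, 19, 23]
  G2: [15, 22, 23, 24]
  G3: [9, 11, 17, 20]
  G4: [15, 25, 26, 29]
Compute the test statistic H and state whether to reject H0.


Step 1: Combine all N = 15 observations and assign midranks.
sorted (value, group, rank): (9,G3,1), (11,G3,2), (14,G1,3), (15,G2,4.5), (15,G4,4.5), (17,G3,6), (19,G1,7), (20,G3,8), (22,G2,9), (23,G1,10.5), (23,G2,10.5), (24,G2,12), (25,G4,13), (26,G4,14), (29,G4,15)
Step 2: Sum ranks within each group.
R_1 = 20.5 (n_1 = 3)
R_2 = 36 (n_2 = 4)
R_3 = 17 (n_3 = 4)
R_4 = 46.5 (n_4 = 4)
Step 3: H = 12/(N(N+1)) * sum(R_i^2/n_i) - 3(N+1)
     = 12/(15*16) * (20.5^2/3 + 36^2/4 + 17^2/4 + 46.5^2/4) - 3*16
     = 0.050000 * 1076.9 - 48
     = 5.844792.
Step 4: Ties present; correction factor C = 1 - 12/(15^3 - 15) = 0.996429. Corrected H = 5.844792 / 0.996429 = 5.865741.
Step 5: Under H0, H ~ chi^2(3); p-value = 0.118328.
Step 6: alpha = 0.05. fail to reject H0.

H = 5.8657, df = 3, p = 0.118328, fail to reject H0.


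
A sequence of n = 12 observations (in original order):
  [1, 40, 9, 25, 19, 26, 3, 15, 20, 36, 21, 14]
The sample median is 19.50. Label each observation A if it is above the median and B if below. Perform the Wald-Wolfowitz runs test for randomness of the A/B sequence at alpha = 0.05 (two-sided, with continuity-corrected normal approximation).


Step 1: Compute median = 19.50; label A = above, B = below.
Labels in order: BABABABBAAAB  (n_A = 6, n_B = 6)
Step 2: Count runs R = 9.
Step 3: Under H0 (random ordering), E[R] = 2*n_A*n_B/(n_A+n_B) + 1 = 2*6*6/12 + 1 = 7.0000.
        Var[R] = 2*n_A*n_B*(2*n_A*n_B - n_A - n_B) / ((n_A+n_B)^2 * (n_A+n_B-1)) = 4320/1584 = 2.7273.
        SD[R] = 1.6514.
Step 4: Continuity-corrected z = (R - 0.5 - E[R]) / SD[R] = (9 - 0.5 - 7.0000) / 1.6514 = 0.9083.
Step 5: Two-sided p-value via normal approximation = 2*(1 - Phi(|z|)) = 0.363722.
Step 6: alpha = 0.05. fail to reject H0.

R = 9, z = 0.9083, p = 0.363722, fail to reject H0.


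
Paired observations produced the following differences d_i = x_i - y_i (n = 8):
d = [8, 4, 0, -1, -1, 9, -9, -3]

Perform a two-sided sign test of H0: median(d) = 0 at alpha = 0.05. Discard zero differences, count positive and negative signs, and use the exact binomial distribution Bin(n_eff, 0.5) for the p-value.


Step 1: Discard zero differences. Original n = 8; n_eff = number of nonzero differences = 7.
Nonzero differences (with sign): +8, +4, -1, -1, +9, -9, -3
Step 2: Count signs: positive = 3, negative = 4.
Step 3: Under H0: P(positive) = 0.5, so the number of positives S ~ Bin(7, 0.5).
Step 4: Two-sided exact p-value = sum of Bin(7,0.5) probabilities at or below the observed probability = 1.000000.
Step 5: alpha = 0.05. fail to reject H0.

n_eff = 7, pos = 3, neg = 4, p = 1.000000, fail to reject H0.


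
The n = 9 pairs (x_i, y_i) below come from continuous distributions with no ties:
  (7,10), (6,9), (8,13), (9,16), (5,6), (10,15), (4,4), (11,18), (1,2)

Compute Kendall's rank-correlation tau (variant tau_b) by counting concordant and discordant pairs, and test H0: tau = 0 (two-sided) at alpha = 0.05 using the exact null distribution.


Step 1: Enumerate the 36 unordered pairs (i,j) with i<j and classify each by sign(x_j-x_i) * sign(y_j-y_i).
  (1,2):dx=-1,dy=-1->C; (1,3):dx=+1,dy=+3->C; (1,4):dx=+2,dy=+6->C; (1,5):dx=-2,dy=-4->C
  (1,6):dx=+3,dy=+5->C; (1,7):dx=-3,dy=-6->C; (1,8):dx=+4,dy=+8->C; (1,9):dx=-6,dy=-8->C
  (2,3):dx=+2,dy=+4->C; (2,4):dx=+3,dy=+7->C; (2,5):dx=-1,dy=-3->C; (2,6):dx=+4,dy=+6->C
  (2,7):dx=-2,dy=-5->C; (2,8):dx=+5,dy=+9->C; (2,9):dx=-5,dy=-7->C; (3,4):dx=+1,dy=+3->C
  (3,5):dx=-3,dy=-7->C; (3,6):dx=+2,dy=+2->C; (3,7):dx=-4,dy=-9->C; (3,8):dx=+3,dy=+5->C
  (3,9):dx=-7,dy=-11->C; (4,5):dx=-4,dy=-10->C; (4,6):dx=+1,dy=-1->D; (4,7):dx=-5,dy=-12->C
  (4,8):dx=+2,dy=+2->C; (4,9):dx=-8,dy=-14->C; (5,6):dx=+5,dy=+9->C; (5,7):dx=-1,dy=-2->C
  (5,8):dx=+6,dy=+12->C; (5,9):dx=-4,dy=-4->C; (6,7):dx=-6,dy=-11->C; (6,8):dx=+1,dy=+3->C
  (6,9):dx=-9,dy=-13->C; (7,8):dx=+7,dy=+14->C; (7,9):dx=-3,dy=-2->C; (8,9):dx=-10,dy=-16->C
Step 2: C = 35, D = 1, total pairs = 36.
Step 3: tau = (C - D)/(n(n-1)/2) = (35 - 1)/36 = 0.944444.
Step 4: Exact two-sided p-value (enumerate n! = 362880 permutations of y under H0): p = 0.000050.
Step 5: alpha = 0.05. reject H0.

tau_b = 0.9444 (C=35, D=1), p = 0.000050, reject H0.


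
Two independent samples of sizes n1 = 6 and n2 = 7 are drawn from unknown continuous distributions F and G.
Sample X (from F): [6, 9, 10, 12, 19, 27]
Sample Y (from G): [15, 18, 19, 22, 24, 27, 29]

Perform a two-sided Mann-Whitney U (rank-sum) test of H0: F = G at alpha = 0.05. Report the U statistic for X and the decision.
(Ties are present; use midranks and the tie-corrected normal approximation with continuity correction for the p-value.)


Step 1: Combine and sort all 13 observations; assign midranks.
sorted (value, group): (6,X), (9,X), (10,X), (12,X), (15,Y), (18,Y), (19,X), (19,Y), (22,Y), (24,Y), (27,X), (27,Y), (29,Y)
ranks: 6->1, 9->2, 10->3, 12->4, 15->5, 18->6, 19->7.5, 19->7.5, 22->9, 24->10, 27->11.5, 27->11.5, 29->13
Step 2: Rank sum for X: R1 = 1 + 2 + 3 + 4 + 7.5 + 11.5 = 29.
Step 3: U_X = R1 - n1(n1+1)/2 = 29 - 6*7/2 = 29 - 21 = 8.
       U_Y = n1*n2 - U_X = 42 - 8 = 34.
Step 4: Ties are present, so use the tie-corrected normal approximation (with continuity correction) for the p-value.
Step 5: p-value = 0.073351; compare to alpha = 0.05. fail to reject H0.

U_X = 8, p = 0.073351, fail to reject H0 at alpha = 0.05.


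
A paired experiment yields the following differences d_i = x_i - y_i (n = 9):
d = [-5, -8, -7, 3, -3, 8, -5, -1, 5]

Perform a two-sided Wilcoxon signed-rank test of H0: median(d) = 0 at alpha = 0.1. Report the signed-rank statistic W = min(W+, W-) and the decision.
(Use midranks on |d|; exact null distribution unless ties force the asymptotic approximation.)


Step 1: Drop any zero differences (none here) and take |d_i|.
|d| = [5, 8, 7, 3, 3, 8, 5, 1, 5]
Step 2: Midrank |d_i| (ties get averaged ranks).
ranks: |5|->5, |8|->8.5, |7|->7, |3|->2.5, |3|->2.5, |8|->8.5, |5|->5, |1|->1, |5|->5
Step 3: Attach original signs; sum ranks with positive sign and with negative sign.
W+ = 2.5 + 8.5 + 5 = 16
W- = 5 + 8.5 + 7 + 2.5 + 5 + 1 = 29
(Check: W+ + W- = 45 should equal n(n+1)/2 = 45.)
Step 4: Test statistic W = min(W+, W-) = 16.
Step 5: Ties in |d|, so use the tie-corrected normal approximation.
        E[W] = n(n+1)/4 = 9*10/4 = 22.5.
        Tie groups: |d|=3 (t=2), |d|=5 (t=3), |d|=8 (t=2); sum(t^3 - t) = 36.
        Var[W] = n(n+1)(2n+1)/24 - sum(t^3-t)/48 = 1710/24 - 36/48 = 70.5.
        z = (W - E[W]) / sqrt(Var[W]) = (16 - 22.5) / 8.3964 = -0.7741.
        Two-sided p = 2*Phi(z) = 0.438849.
Step 6: alpha = 0.1. fail to reject H0.

W+ = 16, W- = 29, W = min = 16, p = 0.438849, fail to reject H0.


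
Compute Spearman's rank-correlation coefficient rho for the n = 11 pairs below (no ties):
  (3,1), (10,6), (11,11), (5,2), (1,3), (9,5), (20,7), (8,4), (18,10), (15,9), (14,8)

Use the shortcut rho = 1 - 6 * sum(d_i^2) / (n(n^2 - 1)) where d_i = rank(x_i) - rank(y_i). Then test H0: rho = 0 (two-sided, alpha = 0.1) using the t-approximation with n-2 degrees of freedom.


Step 1: Rank x and y separately (midranks; no ties here).
rank(x): 3->2, 10->6, 11->7, 5->3, 1->1, 9->5, 20->11, 8->4, 18->10, 15->9, 14->8
rank(y): 1->1, 6->6, 11->11, 2->2, 3->3, 5->5, 7->7, 4->4, 10->10, 9->9, 8->8
Step 2: d_i = R_x(i) - R_y(i); compute d_i^2.
  (2-1)^2=1, (6-6)^2=0, (7-11)^2=16, (3-2)^2=1, (1-3)^2=4, (5-5)^2=0, (11-7)^2=16, (4-4)^2=0, (10-10)^2=0, (9-9)^2=0, (8-8)^2=0
sum(d^2) = 38.
Step 3: rho = 1 - 6*38 / (11*(11^2 - 1)) = 1 - 228/1320 = 0.827273.
Step 4: Under H0, t = rho * sqrt((n-2)/(1-rho^2)) = 4.4176 ~ t(9).
Step 5: Two-sided p-value from the t-distribution with 9 df = 0.001677.
Step 6: alpha = 0.1. reject H0.

rho = 0.8273, p = 0.001677, reject H0 at alpha = 0.1.


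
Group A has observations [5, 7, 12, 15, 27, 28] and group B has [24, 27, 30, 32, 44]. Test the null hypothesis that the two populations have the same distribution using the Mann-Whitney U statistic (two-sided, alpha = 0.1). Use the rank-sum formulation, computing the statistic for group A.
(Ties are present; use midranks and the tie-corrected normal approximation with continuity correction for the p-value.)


Step 1: Combine and sort all 11 observations; assign midranks.
sorted (value, group): (5,X), (7,X), (12,X), (15,X), (24,Y), (27,X), (27,Y), (28,X), (30,Y), (32,Y), (44,Y)
ranks: 5->1, 7->2, 12->3, 15->4, 24->5, 27->6.5, 27->6.5, 28->8, 30->9, 32->10, 44->11
Step 2: Rank sum for X: R1 = 1 + 2 + 3 + 4 + 6.5 + 8 = 24.5.
Step 3: U_X = R1 - n1(n1+1)/2 = 24.5 - 6*7/2 = 24.5 - 21 = 3.5.
       U_Y = n1*n2 - U_X = 30 - 3.5 = 26.5.
Step 4: Ties are present, so use the tie-corrected normal approximation (with continuity correction) for the p-value.
Step 5: p-value = 0.044126; compare to alpha = 0.1. reject H0.

U_X = 3.5, p = 0.044126, reject H0 at alpha = 0.1.


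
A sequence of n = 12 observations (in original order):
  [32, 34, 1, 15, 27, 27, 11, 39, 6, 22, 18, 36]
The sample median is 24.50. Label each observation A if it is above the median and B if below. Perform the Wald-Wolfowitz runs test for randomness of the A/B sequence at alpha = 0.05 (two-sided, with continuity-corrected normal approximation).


Step 1: Compute median = 24.50; label A = above, B = below.
Labels in order: AABBAABABBBA  (n_A = 6, n_B = 6)
Step 2: Count runs R = 7.
Step 3: Under H0 (random ordering), E[R] = 2*n_A*n_B/(n_A+n_B) + 1 = 2*6*6/12 + 1 = 7.0000.
        Var[R] = 2*n_A*n_B*(2*n_A*n_B - n_A - n_B) / ((n_A+n_B)^2 * (n_A+n_B-1)) = 4320/1584 = 2.7273.
        SD[R] = 1.6514.
Step 4: R = E[R], so z = 0 with no continuity correction.
Step 5: Two-sided p-value via normal approximation = 2*(1 - Phi(|z|)) = 1.000000.
Step 6: alpha = 0.05. fail to reject H0.

R = 7, z = 0.0000, p = 1.000000, fail to reject H0.


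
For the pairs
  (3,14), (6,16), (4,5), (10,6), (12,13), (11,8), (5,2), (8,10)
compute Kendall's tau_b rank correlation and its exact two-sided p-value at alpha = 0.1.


Step 1: Enumerate the 28 unordered pairs (i,j) with i<j and classify each by sign(x_j-x_i) * sign(y_j-y_i).
  (1,2):dx=+3,dy=+2->C; (1,3):dx=+1,dy=-9->D; (1,4):dx=+7,dy=-8->D; (1,5):dx=+9,dy=-1->D
  (1,6):dx=+8,dy=-6->D; (1,7):dx=+2,dy=-12->D; (1,8):dx=+5,dy=-4->D; (2,3):dx=-2,dy=-11->C
  (2,4):dx=+4,dy=-10->D; (2,5):dx=+6,dy=-3->D; (2,6):dx=+5,dy=-8->D; (2,7):dx=-1,dy=-14->C
  (2,8):dx=+2,dy=-6->D; (3,4):dx=+6,dy=+1->C; (3,5):dx=+8,dy=+8->C; (3,6):dx=+7,dy=+3->C
  (3,7):dx=+1,dy=-3->D; (3,8):dx=+4,dy=+5->C; (4,5):dx=+2,dy=+7->C; (4,6):dx=+1,dy=+2->C
  (4,7):dx=-5,dy=-4->C; (4,8):dx=-2,dy=+4->D; (5,6):dx=-1,dy=-5->C; (5,7):dx=-7,dy=-11->C
  (5,8):dx=-4,dy=-3->C; (6,7):dx=-6,dy=-6->C; (6,8):dx=-3,dy=+2->D; (7,8):dx=+3,dy=+8->C
Step 2: C = 15, D = 13, total pairs = 28.
Step 3: tau = (C - D)/(n(n-1)/2) = (15 - 13)/28 = 0.071429.
Step 4: Exact two-sided p-value (enumerate n! = 40320 permutations of y under H0): p = 0.904861.
Step 5: alpha = 0.1. fail to reject H0.

tau_b = 0.0714 (C=15, D=13), p = 0.904861, fail to reject H0.


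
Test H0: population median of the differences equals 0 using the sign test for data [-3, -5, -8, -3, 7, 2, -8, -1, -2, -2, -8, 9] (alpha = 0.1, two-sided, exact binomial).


Step 1: Discard zero differences. Original n = 12; n_eff = number of nonzero differences = 12.
Nonzero differences (with sign): -3, -5, -8, -3, +7, +2, -8, -1, -2, -2, -8, +9
Step 2: Count signs: positive = 3, negative = 9.
Step 3: Under H0: P(positive) = 0.5, so the number of positives S ~ Bin(12, 0.5).
Step 4: Two-sided exact p-value = sum of Bin(12,0.5) probabilities at or below the observed probability = 0.145996.
Step 5: alpha = 0.1. fail to reject H0.

n_eff = 12, pos = 3, neg = 9, p = 0.145996, fail to reject H0.


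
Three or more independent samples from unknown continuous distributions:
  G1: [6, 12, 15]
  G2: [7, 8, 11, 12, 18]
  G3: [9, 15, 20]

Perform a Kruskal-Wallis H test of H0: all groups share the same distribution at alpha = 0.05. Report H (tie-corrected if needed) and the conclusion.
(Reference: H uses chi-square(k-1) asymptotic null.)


Step 1: Combine all N = 11 observations and assign midranks.
sorted (value, group, rank): (6,G1,1), (7,G2,2), (8,G2,3), (9,G3,4), (11,G2,5), (12,G1,6.5), (12,G2,6.5), (15,G1,8.5), (15,G3,8.5), (18,G2,10), (20,G3,11)
Step 2: Sum ranks within each group.
R_1 = 16 (n_1 = 3)
R_2 = 26.5 (n_2 = 5)
R_3 = 23.5 (n_3 = 3)
Step 3: H = 12/(N(N+1)) * sum(R_i^2/n_i) - 3(N+1)
     = 12/(11*12) * (16^2/3 + 26.5^2/5 + 23.5^2/3) - 3*12
     = 0.090909 * 409.867 - 36
     = 1.260606.
Step 4: Ties present; correction factor C = 1 - 12/(11^3 - 11) = 0.990909. Corrected H = 1.260606 / 0.990909 = 1.272171.
Step 5: Under H0, H ~ chi^2(2); p-value = 0.529360.
Step 6: alpha = 0.05. fail to reject H0.

H = 1.2722, df = 2, p = 0.529360, fail to reject H0.
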